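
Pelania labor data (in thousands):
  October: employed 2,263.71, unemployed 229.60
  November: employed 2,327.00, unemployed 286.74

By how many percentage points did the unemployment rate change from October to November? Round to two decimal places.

The unemployment rate changed by +1.76 percentage points.

October: labor force = 2,263.71 + 229.60 = 2,493.31; u = 229.60/2,493.31 = 9.21%.
November: labor force = 2,327.00 + 286.74 = 2,613.74; u = 286.74/2,613.74 = 10.97%.
Change = 10.97% − 9.21% = +1.76 pp.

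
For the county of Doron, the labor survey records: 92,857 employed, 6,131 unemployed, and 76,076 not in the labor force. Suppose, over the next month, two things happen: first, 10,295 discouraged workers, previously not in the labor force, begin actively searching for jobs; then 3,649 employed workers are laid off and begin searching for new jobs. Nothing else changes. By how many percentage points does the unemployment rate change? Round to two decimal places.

The unemployment rate changes by +12.18 percentage points.

Initially, labor force = 92,857 + 6,131 = 98,988, so u = 6,131/98,988 = 6.19%.
After the first change, unemployed and labor force both rise by 10,295 → E = 92,857, U = 16,426, labor force = 109,283.
After the second change, employed falls and unemployed rises by 3,649; labor force unchanged → E = 89,208, U = 20,075, labor force = 109,283.
New unemployment rate = 20,075 / 109,283 = 18.37%.
Change = 18.37% − 6.19% = +12.18 percentage points.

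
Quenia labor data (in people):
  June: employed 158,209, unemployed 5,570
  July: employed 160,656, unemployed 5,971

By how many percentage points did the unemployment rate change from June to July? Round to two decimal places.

The unemployment rate changed by +0.18 percentage points.

June: labor force = 158,209 + 5,570 = 163,779; u = 5,570/163,779 = 3.40%.
July: labor force = 160,656 + 5,971 = 166,627; u = 5,971/166,627 = 3.58%.
Change = 3.58% − 3.40% = +0.18 pp.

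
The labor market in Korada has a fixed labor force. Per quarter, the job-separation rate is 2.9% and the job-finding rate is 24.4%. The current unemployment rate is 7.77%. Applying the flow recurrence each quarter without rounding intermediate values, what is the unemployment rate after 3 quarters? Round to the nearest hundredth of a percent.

With a fixed labor force, u_{t+1} = u_t + s·(1−u_t) − f·u_t = u_t·(1−s−f) + s.
Here 1−s−f = 0.727 and s = 0.029.
u_1 = 0.077700 × 0.727 + 0.029 = 0.085488.
u_2 = 0.085488 × 0.727 + 0.029 = 0.091150.
u_3 = 0.091150 × 0.727 + 0.029 = 0.095266.

Unemployment rate after three quarters ≈ 9.53%.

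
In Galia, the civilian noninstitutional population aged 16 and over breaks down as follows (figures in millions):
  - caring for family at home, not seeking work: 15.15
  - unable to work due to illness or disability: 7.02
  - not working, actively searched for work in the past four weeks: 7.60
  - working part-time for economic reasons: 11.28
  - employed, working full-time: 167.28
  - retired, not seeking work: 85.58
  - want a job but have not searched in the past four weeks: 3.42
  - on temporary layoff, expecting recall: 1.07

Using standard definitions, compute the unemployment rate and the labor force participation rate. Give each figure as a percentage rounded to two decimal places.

Unemployment rate ≈ 4.63%; labor force participation rate ≈ 62.74%.

Employed = 11.28 + 167.28 = 178.56 million (anyone who worked, including part-time for economic reasons, counts as employed).
Unemployed = 7.60 + 1.07 = 8.67 million (jobless and actively searching, or on temporary layoff).
Labor force = 178.56 + 8.67 = 187.23 million.
Not in labor force = 15.15 + 7.02 + 85.58 + 3.42 = 111.17 million (those not working and not actively searching are outside the labor force — including those who want a job but have given up searching).
Civilian working-age population = 187.23 + 111.17 = 298.40 million.
Unemployment rate = 8.67 / 187.23 = 4.63%.
Labor force participation rate = 187.23 / 298.40 = 62.74%.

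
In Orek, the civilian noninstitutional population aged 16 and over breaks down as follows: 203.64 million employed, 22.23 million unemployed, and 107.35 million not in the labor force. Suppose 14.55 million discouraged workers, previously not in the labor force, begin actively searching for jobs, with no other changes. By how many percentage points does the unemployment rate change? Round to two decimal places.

Initially, labor force = 203.64 + 22.23 = 225.87 million, so u = 22.23/225.87 = 9.84%.
After the change, unemployed and labor force both rise by 14.55 → E = 203.64, U = 36.78, labor force = 240.42 million.
New unemployment rate = 36.78 / 240.42 = 15.30%.
Change = 15.30% − 9.84% = +5.46 percentage points.

The unemployment rate changes by +5.46 percentage points.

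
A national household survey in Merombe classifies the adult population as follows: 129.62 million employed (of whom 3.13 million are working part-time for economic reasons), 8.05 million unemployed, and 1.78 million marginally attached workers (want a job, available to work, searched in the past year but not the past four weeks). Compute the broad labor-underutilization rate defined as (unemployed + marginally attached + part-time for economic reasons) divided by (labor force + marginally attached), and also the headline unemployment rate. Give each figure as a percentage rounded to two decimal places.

Labor force = 129.62 + 8.05 = 137.67 million.
Numerator = 8.05 + 1.78 + 3.13 = 12.96 million.
Denominator = 137.67 + 1.78 = 139.45 million.
Broad rate = 12.96 / 139.45 = 9.29%.
Headline unemployment rate = 8.05 / 137.67 = 5.85%.

Broad underutilization rate ≈ 9.29%; headline unemployment rate ≈ 5.85%.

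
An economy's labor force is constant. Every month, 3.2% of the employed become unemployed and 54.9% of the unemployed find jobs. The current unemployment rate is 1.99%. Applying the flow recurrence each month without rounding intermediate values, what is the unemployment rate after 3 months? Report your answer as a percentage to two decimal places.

Unemployment rate after three months ≈ 5.25%.

With a fixed labor force, u_{t+1} = u_t + s·(1−u_t) − f·u_t = u_t·(1−s−f) + s.
Here 1−s−f = 0.419 and s = 0.032.
u_1 = 0.019900 × 0.419 + 0.032 = 0.040338.
u_2 = 0.040338 × 0.419 + 0.032 = 0.048902.
u_3 = 0.048902 × 0.419 + 0.032 = 0.052490.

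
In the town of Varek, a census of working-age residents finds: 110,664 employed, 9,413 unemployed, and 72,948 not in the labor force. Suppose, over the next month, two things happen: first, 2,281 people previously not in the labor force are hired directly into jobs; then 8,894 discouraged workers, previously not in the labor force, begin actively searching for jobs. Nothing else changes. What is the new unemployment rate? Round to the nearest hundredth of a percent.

New unemployment rate ≈ 13.95%.

Initially, labor force = 110,664 + 9,413 = 120,077, so u = 9,413/120,077 = 7.84%.
After the first change, employed and labor force both rise by 2,281; unemployed unchanged → E = 112,945, U = 9,413, labor force = 122,358.
After the second change, unemployed and labor force both rise by 8,894 → E = 112,945, U = 18,307, labor force = 131,252.
New unemployment rate = 18,307 / 131,252 = 13.95%.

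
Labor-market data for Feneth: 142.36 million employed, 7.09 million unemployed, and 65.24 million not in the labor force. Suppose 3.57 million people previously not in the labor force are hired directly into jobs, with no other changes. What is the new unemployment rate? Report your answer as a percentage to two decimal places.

New unemployment rate ≈ 4.63%.

Initially, labor force = 142.36 + 7.09 = 149.45 million, so u = 7.09/149.45 = 4.74%.
After the change, employed and labor force both rise by 3.57; unemployed unchanged → E = 145.93, U = 7.09, labor force = 153.02 million.
New unemployment rate = 7.09 / 153.02 = 4.63%.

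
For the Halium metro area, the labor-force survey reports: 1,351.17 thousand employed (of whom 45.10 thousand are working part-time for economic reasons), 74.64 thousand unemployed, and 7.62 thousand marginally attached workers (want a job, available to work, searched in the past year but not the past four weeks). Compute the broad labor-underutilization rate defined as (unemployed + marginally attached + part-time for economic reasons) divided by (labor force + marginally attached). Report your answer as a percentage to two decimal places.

Broad underutilization rate ≈ 8.88%.

Labor force = 1,351.17 + 74.64 = 1,425.81 thousand.
Numerator = 74.64 + 7.62 + 45.10 = 127.36 thousand.
Denominator = 1,425.81 + 7.62 = 1,433.43 thousand.
Broad rate = 127.36 / 1,433.43 = 8.88%.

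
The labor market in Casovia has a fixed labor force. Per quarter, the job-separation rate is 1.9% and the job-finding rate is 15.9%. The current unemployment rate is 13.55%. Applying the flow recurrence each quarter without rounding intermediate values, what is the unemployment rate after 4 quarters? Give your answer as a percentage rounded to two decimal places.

Unemployment rate after four quarters ≈ 11.99%.

With a fixed labor force, u_{t+1} = u_t + s·(1−u_t) − f·u_t = u_t·(1−s−f) + s.
Here 1−s−f = 0.822 and s = 0.019.
u_1 = 0.135500 × 0.822 + 0.019 = 0.130381.
u_2 = 0.130381 × 0.822 + 0.019 = 0.126173.
u_3 = 0.126173 × 0.822 + 0.019 = 0.122714.
u_4 = 0.122714 × 0.822 + 0.019 = 0.119871.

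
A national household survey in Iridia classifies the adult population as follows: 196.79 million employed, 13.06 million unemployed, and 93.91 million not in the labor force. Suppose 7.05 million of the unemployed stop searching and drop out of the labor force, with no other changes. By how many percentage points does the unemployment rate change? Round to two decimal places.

The unemployment rate changes by −3.26 percentage points.

Initially, labor force = 196.79 + 13.06 = 209.85 million, so u = 13.06/209.85 = 6.22%.
After the change, unemployed and labor force both fall by 7.05 → E = 196.79, U = 6.01, labor force = 202.80 million.
New unemployment rate = 6.01 / 202.80 = 2.96%.
Change = 2.96% − 6.22% = −3.26 percentage points.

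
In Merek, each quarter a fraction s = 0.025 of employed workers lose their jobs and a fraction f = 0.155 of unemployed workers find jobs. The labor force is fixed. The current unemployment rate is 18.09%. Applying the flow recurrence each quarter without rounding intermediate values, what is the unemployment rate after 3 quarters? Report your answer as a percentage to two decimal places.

Unemployment rate after three quarters ≈ 16.21%.

With a fixed labor force, u_{t+1} = u_t + s·(1−u_t) − f·u_t = u_t·(1−s−f) + s.
Here 1−s−f = 0.820 and s = 0.025.
u_1 = 0.180900 × 0.820 + 0.025 = 0.173338.
u_2 = 0.173338 × 0.820 + 0.025 = 0.167137.
u_3 = 0.167137 × 0.820 + 0.025 = 0.162052.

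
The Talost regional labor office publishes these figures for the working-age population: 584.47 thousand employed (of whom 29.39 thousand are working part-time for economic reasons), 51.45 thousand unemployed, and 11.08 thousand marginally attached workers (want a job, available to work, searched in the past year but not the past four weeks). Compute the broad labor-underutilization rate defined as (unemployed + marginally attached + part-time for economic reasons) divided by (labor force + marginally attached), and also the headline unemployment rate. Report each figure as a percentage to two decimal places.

Labor force = 584.47 + 51.45 = 635.92 thousand.
Numerator = 51.45 + 11.08 + 29.39 = 91.92 thousand.
Denominator = 635.92 + 11.08 = 647.00 thousand.
Broad rate = 91.92 / 647.00 = 14.21%.
Headline unemployment rate = 51.45 / 635.92 = 8.09%.

Broad underutilization rate ≈ 14.21%; headline unemployment rate ≈ 8.09%.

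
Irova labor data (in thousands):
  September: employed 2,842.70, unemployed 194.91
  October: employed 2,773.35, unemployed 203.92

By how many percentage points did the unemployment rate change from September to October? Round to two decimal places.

September: labor force = 2,842.70 + 194.91 = 3,037.61; u = 194.91/3,037.61 = 6.42%.
October: labor force = 2,773.35 + 203.92 = 2,977.27; u = 203.92/2,977.27 = 6.85%.
Change = 6.85% − 6.42% = +0.43 pp.

The unemployment rate changed by +0.43 percentage points.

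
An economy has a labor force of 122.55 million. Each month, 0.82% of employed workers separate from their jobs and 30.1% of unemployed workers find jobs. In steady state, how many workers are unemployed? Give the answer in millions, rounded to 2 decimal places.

About 3.25 million are unemployed in steady state.

Steady-state unemployment rate u* = s/(s+f) = 0.82/(0.82+30.1) = 0.026520.
Unemployed = u* × labor force = 0.026520 × 122.55 ≈ 3.25 million.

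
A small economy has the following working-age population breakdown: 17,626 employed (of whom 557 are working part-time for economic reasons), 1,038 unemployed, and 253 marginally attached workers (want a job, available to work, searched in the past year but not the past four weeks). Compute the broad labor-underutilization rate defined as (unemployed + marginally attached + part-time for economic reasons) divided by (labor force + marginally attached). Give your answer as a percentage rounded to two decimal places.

Broad underutilization rate ≈ 9.77%.

Labor force = 17,626 + 1,038 = 18,664.
Numerator = 1,038 + 253 + 557 = 1,848.
Denominator = 18,664 + 253 = 18,917.
Broad rate = 1,848 / 18,917 = 9.77%.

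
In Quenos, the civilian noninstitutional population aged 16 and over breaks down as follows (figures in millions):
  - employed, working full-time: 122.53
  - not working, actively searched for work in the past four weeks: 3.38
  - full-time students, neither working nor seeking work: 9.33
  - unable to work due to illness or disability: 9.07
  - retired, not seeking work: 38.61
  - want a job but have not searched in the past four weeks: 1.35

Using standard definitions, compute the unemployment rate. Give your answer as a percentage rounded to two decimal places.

Unemployment rate ≈ 2.68%.

Employed = 122.53 million.
Unemployed = 3.38 million.
Labor force = 122.53 + 3.38 = 125.91 million.
Unemployment rate = 3.38 / 125.91 = 2.68%.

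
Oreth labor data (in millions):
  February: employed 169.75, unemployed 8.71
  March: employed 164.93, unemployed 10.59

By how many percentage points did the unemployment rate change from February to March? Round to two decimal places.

The unemployment rate changed by +1.15 percentage points.

February: labor force = 169.75 + 8.71 = 178.46; u = 8.71/178.46 = 4.88%.
March: labor force = 164.93 + 10.59 = 175.52; u = 10.59/175.52 = 6.03%.
Change = 6.03% − 4.88% = +1.15 pp.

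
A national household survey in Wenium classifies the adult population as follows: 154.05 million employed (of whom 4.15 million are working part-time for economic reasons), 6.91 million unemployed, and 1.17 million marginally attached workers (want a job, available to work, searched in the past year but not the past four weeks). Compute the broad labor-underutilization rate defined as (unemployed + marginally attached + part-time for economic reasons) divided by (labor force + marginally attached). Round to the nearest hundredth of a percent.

Labor force = 154.05 + 6.91 = 160.96 million.
Numerator = 6.91 + 1.17 + 4.15 = 12.23 million.
Denominator = 160.96 + 1.17 = 162.13 million.
Broad rate = 12.23 / 162.13 = 7.54%.

Broad underutilization rate ≈ 7.54%.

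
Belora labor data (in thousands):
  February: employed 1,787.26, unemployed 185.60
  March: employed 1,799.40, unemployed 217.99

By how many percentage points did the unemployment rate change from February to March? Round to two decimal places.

February: labor force = 1,787.26 + 185.60 = 1,972.86; u = 185.60/1,972.86 = 9.41%.
March: labor force = 1,799.40 + 217.99 = 2,017.39; u = 217.99/2,017.39 = 10.81%.
Change = 10.81% − 9.41% = +1.40 pp.

The unemployment rate changed by +1.40 percentage points.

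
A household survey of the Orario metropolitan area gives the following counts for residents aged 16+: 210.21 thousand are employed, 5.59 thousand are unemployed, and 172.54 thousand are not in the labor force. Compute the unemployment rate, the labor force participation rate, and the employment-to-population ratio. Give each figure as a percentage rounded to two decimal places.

Unemployment rate ≈ 2.59%; labor force participation rate ≈ 55.57%; employment-population ratio ≈ 54.13%.

Labor force = employed + unemployed = 210.21 + 5.59 = 215.80 thousand.
Working-age population = 215.80 + 172.54 = 388.34 thousand.
Unemployment rate = 5.59 / 215.80 = 2.59%.
Labor force participation rate = 215.80 / 388.34 = 55.57%.
Employment-population ratio = 210.21 / 388.34 = 54.13%.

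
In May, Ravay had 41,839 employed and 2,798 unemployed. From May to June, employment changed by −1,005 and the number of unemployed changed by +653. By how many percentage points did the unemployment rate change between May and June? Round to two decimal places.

The unemployment rate changed by +1.52 percentage points.

May: labor force = 41,839 + 2,798 = 44,637; u = 2,798/44,637 = 6.27%.
June: labor force = 40,834 + 3,451 = 44,285; u = 3,451/44,285 = 7.79%.
Change = 7.79% − 6.27% = +1.52 pp.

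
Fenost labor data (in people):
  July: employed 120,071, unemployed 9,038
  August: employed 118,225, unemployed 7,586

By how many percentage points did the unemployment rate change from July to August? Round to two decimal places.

July: labor force = 120,071 + 9,038 = 129,109; u = 9,038/129,109 = 7.00%.
August: labor force = 118,225 + 7,586 = 125,811; u = 7,586/125,811 = 6.03%.
Change = 6.03% − 7.00% = −0.97 pp.

The unemployment rate changed by −0.97 percentage points.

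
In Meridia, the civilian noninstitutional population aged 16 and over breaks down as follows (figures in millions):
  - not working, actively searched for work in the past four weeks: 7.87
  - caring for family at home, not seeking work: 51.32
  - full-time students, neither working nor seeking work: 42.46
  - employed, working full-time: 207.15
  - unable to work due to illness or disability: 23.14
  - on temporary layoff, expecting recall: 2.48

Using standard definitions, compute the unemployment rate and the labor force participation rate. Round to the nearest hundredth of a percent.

Employed = 207.15 million.
Unemployed = 7.87 + 2.48 = 10.35 million (jobless and actively searching, or on temporary layoff).
Labor force = 207.15 + 10.35 = 217.50 million.
Not in labor force = 51.32 + 42.46 + 23.14 = 116.92 million (those not working and not actively searching are outside the labor force).
Civilian working-age population = 217.50 + 116.92 = 334.42 million.
Unemployment rate = 10.35 / 217.50 = 4.76%.
Labor force participation rate = 217.50 / 334.42 = 65.04%.

Unemployment rate ≈ 4.76%; labor force participation rate ≈ 65.04%.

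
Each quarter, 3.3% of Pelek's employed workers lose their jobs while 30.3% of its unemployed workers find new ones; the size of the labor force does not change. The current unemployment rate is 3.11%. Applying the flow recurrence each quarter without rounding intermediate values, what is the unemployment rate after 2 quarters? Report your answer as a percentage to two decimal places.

Unemployment rate after two quarters ≈ 6.86%.

With a fixed labor force, u_{t+1} = u_t + s·(1−u_t) − f·u_t = u_t·(1−s−f) + s.
Here 1−s−f = 0.664 and s = 0.033.
u_1 = 0.031100 × 0.664 + 0.033 = 0.053650.
u_2 = 0.053650 × 0.664 + 0.033 = 0.068624.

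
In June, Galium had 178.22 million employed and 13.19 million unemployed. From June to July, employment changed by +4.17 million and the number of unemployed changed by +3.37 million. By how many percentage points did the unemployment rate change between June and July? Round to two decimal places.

The unemployment rate changed by +1.43 percentage points.

June: labor force = 178.22 + 13.19 = 191.41; u = 13.19/191.41 = 6.89%.
July: labor force = 182.39 + 16.56 = 198.95; u = 16.56/198.95 = 8.32%.
Change = 8.32% − 6.89% = +1.43 pp.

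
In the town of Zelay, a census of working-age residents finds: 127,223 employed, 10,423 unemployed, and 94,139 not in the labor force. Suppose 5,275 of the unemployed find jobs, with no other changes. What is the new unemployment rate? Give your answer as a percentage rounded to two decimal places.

Initially, labor force = 127,223 + 10,423 = 137,646, so u = 10,423/137,646 = 7.57%.
After the change, unemployed falls and employed rises by 5,275; labor force unchanged → E = 132,498, U = 5,148, labor force = 137,646.
New unemployment rate = 5,148 / 137,646 = 3.74%.

New unemployment rate ≈ 3.74%.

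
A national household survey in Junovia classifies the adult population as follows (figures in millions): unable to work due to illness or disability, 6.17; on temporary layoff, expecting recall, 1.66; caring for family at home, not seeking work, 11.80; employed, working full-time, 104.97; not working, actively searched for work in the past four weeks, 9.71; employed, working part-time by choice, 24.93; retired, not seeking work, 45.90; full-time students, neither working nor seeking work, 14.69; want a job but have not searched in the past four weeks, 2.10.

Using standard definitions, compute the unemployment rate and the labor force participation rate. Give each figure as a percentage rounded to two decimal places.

Employed = 104.97 + 24.93 = 129.90 million.
Unemployed = 1.66 + 9.71 = 11.37 million (jobless and actively searching, or on temporary layoff).
Labor force = 129.90 + 11.37 = 141.27 million.
Not in labor force = 6.17 + 11.80 + 45.90 + 14.69 + 2.10 = 80.66 million (those not working and not actively searching are outside the labor force — including those who want a job but have given up searching).
Civilian working-age population = 141.27 + 80.66 = 221.93 million.
Unemployment rate = 11.37 / 141.27 = 8.05%.
Labor force participation rate = 141.27 / 221.93 = 63.66%.

Unemployment rate ≈ 8.05%; labor force participation rate ≈ 63.66%.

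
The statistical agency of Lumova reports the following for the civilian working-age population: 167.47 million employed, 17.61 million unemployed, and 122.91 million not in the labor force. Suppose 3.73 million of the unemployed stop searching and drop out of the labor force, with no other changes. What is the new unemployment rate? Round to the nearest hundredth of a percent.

New unemployment rate ≈ 7.65%.

Initially, labor force = 167.47 + 17.61 = 185.08 million, so u = 17.61/185.08 = 9.51%.
After the change, unemployed and labor force both fall by 3.73 → E = 167.47, U = 13.88, labor force = 181.35 million.
New unemployment rate = 13.88 / 181.35 = 7.65%.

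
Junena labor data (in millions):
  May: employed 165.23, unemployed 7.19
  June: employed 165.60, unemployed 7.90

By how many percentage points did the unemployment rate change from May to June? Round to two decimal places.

May: labor force = 165.23 + 7.19 = 172.42; u = 7.19/172.42 = 4.17%.
June: labor force = 165.60 + 7.90 = 173.50; u = 7.90/173.50 = 4.55%.
Change = 4.55% − 4.17% = +0.38 pp.

The unemployment rate changed by +0.38 percentage points.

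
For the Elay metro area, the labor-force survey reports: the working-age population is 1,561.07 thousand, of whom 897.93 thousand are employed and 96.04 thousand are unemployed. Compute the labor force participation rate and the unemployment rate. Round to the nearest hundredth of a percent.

Labor force participation rate ≈ 63.67%; unemployment rate ≈ 9.66%.

Labor force = employed + unemployed = 897.93 + 96.04 = 993.97 thousand.
Unemployment rate = 96.04 / 993.97 = 9.66%.
Labor force participation rate = 993.97 / 1,561.07 = 63.67%.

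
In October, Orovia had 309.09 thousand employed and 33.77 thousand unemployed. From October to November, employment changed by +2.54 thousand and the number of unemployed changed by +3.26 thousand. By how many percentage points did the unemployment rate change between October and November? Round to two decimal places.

October: labor force = 309.09 + 33.77 = 342.86; u = 33.77/342.86 = 9.85%.
November: labor force = 311.63 + 37.03 = 348.66; u = 37.03/348.66 = 10.62%.
Change = 10.62% − 9.85% = +0.77 pp.

The unemployment rate changed by +0.77 percentage points.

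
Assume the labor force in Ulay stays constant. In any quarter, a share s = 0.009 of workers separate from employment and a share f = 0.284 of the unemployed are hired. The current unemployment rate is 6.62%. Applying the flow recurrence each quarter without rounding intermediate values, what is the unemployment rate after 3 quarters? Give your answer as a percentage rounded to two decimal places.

Unemployment rate after three quarters ≈ 4.33%.

With a fixed labor force, u_{t+1} = u_t + s·(1−u_t) − f·u_t = u_t·(1−s−f) + s.
Here 1−s−f = 0.707 and s = 0.009.
u_1 = 0.066200 × 0.707 + 0.009 = 0.055803.
u_2 = 0.055803 × 0.707 + 0.009 = 0.048453.
u_3 = 0.048453 × 0.707 + 0.009 = 0.043256.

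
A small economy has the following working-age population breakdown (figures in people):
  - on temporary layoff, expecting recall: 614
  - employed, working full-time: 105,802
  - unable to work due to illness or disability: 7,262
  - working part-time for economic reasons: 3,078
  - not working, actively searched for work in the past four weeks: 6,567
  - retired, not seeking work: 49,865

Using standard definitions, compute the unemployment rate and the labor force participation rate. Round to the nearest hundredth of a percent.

Employed = 105,802 + 3,078 = 108,880 (anyone who worked, including part-time for economic reasons, counts as employed).
Unemployed = 614 + 6,567 = 7,181 (jobless and actively searching, or on temporary layoff).
Labor force = 108,880 + 7,181 = 116,061.
Not in labor force = 7,262 + 49,865 = 57,127 (those not working and not actively searching are outside the labor force).
Civilian working-age population = 116,061 + 57,127 = 173,188.
Unemployment rate = 7,181 / 116,061 = 6.19%.
Labor force participation rate = 116,061 / 173,188 = 67.01%.

Unemployment rate ≈ 6.19%; labor force participation rate ≈ 67.01%.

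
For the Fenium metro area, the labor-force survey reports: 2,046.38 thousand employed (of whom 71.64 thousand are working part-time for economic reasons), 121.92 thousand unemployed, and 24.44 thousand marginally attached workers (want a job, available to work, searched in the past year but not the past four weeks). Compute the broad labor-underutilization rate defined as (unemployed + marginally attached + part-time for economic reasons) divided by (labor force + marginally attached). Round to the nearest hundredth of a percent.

Labor force = 2,046.38 + 121.92 = 2,168.30 thousand.
Numerator = 121.92 + 24.44 + 71.64 = 218.00 thousand.
Denominator = 2,168.30 + 24.44 = 2,192.74 thousand.
Broad rate = 218.00 / 2,192.74 = 9.94%.

Broad underutilization rate ≈ 9.94%.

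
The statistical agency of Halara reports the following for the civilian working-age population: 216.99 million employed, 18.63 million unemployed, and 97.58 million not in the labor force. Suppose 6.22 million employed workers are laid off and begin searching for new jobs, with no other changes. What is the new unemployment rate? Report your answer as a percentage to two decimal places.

Initially, labor force = 216.99 + 18.63 = 235.62 million, so u = 18.63/235.62 = 7.91%.
After the change, employed falls and unemployed rises by 6.22; labor force unchanged → E = 210.77, U = 24.85, labor force = 235.62 million.
New unemployment rate = 24.85 / 235.62 = 10.55%.

New unemployment rate ≈ 10.55%.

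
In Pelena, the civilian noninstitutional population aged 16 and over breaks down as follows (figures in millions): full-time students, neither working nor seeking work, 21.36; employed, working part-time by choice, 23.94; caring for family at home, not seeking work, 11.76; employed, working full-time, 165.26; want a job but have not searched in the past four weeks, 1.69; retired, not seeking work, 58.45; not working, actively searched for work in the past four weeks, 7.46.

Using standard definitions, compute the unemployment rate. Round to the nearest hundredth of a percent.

Employed = 23.94 + 165.26 = 189.20 million.
Unemployed = 7.46 million.
Labor force = 189.20 + 7.46 = 196.66 million.
Unemployment rate = 7.46 / 196.66 = 3.79%.

Unemployment rate ≈ 3.79%.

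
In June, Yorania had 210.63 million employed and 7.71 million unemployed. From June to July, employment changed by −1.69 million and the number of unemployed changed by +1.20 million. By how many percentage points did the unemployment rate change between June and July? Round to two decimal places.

June: labor force = 210.63 + 7.71 = 218.34; u = 7.71/218.34 = 3.53%.
July: labor force = 208.94 + 8.91 = 217.85; u = 8.91/217.85 = 4.09%.
Change = 4.09% − 3.53% = +0.56 pp.

The unemployment rate changed by +0.56 percentage points.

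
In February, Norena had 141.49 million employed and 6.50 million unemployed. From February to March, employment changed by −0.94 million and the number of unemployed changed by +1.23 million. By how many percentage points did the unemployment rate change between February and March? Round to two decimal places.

February: labor force = 141.49 + 6.50 = 147.99; u = 6.50/147.99 = 4.39%.
March: labor force = 140.55 + 7.73 = 148.28; u = 7.73/148.28 = 5.21%.
Change = 5.21% − 4.39% = +0.82 pp.

The unemployment rate changed by +0.82 percentage points.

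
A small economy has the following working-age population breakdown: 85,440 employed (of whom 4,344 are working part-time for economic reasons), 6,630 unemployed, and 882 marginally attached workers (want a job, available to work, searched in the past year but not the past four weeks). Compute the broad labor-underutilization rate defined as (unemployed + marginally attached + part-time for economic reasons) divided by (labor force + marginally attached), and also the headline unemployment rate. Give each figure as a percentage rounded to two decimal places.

Labor force = 85,440 + 6,630 = 92,070.
Numerator = 6,630 + 882 + 4,344 = 11,856.
Denominator = 92,070 + 882 = 92,952.
Broad rate = 11,856 / 92,952 = 12.75%.
Headline unemployment rate = 6,630 / 92,070 = 7.20%.

Broad underutilization rate ≈ 12.75%; headline unemployment rate ≈ 7.20%.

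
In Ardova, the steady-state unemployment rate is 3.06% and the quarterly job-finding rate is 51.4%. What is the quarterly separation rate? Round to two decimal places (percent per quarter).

From u* = s/(s+f): s = u·f/(1−u).
s = 0.0306 × 51.4 / (1 − 0.0306) = 1.5728 / 0.9694 ≈ 1.62% per quarter.

Separation rate ≈ 1.62% per quarter.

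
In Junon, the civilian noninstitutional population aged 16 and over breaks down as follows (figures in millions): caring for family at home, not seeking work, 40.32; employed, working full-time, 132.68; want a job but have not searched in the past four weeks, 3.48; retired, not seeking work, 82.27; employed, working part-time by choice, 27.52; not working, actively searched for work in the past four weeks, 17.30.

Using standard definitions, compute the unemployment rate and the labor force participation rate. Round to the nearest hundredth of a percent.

Unemployment rate ≈ 9.75%; labor force participation rate ≈ 58.47%.

Employed = 132.68 + 27.52 = 160.20 million.
Unemployed = 17.30 million.
Labor force = 160.20 + 17.30 = 177.50 million.
Not in labor force = 40.32 + 3.48 + 82.27 = 126.07 million (those not working and not actively searching are outside the labor force — including those who want a job but have given up searching).
Civilian working-age population = 177.50 + 126.07 = 303.57 million.
Unemployment rate = 17.30 / 177.50 = 9.75%.
Labor force participation rate = 177.50 / 303.57 = 58.47%.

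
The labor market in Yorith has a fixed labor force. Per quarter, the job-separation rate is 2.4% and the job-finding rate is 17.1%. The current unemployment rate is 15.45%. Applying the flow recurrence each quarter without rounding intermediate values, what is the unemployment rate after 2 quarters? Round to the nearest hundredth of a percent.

Unemployment rate after two quarters ≈ 14.34%.

With a fixed labor force, u_{t+1} = u_t + s·(1−u_t) − f·u_t = u_t·(1−s−f) + s.
Here 1−s−f = 0.805 and s = 0.024.
u_1 = 0.154500 × 0.805 + 0.024 = 0.148373.
u_2 = 0.148373 × 0.805 + 0.024 = 0.143440.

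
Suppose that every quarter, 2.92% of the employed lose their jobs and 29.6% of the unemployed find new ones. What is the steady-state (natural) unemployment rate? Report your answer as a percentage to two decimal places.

Steady-state unemployment rate ≈ 8.98%.

At steady state the flows balance: s·E = f·U, so U/(E+U) = s/(s+f).
u* = 2.92 / (2.92 + 29.6) = 2.92 / 32.52 = 8.98%.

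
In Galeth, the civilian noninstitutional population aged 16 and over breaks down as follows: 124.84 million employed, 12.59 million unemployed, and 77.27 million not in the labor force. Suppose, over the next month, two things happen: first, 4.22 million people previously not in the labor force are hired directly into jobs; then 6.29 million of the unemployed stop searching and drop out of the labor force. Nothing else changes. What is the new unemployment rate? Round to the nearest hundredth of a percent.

Initially, labor force = 124.84 + 12.59 = 137.43 million, so u = 12.59/137.43 = 9.16%.
After the first change, employed and labor force both rise by 4.22; unemployed unchanged → E = 129.06, U = 12.59, labor force = 141.65 million.
After the second change, unemployed and labor force both fall by 6.29 → E = 129.06, U = 6.30, labor force = 135.36 million.
New unemployment rate = 6.30 / 135.36 = 4.65%.

New unemployment rate ≈ 4.65%.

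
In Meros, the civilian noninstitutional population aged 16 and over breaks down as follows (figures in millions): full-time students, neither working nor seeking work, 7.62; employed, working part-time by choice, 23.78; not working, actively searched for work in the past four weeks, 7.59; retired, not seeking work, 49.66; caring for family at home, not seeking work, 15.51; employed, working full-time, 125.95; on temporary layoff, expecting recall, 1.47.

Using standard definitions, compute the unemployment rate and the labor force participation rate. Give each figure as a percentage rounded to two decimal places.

Employed = 23.78 + 125.95 = 149.73 million.
Unemployed = 7.59 + 1.47 = 9.06 million (jobless and actively searching, or on temporary layoff).
Labor force = 149.73 + 9.06 = 158.79 million.
Not in labor force = 7.62 + 49.66 + 15.51 = 72.79 million (those not working and not actively searching are outside the labor force).
Civilian working-age population = 158.79 + 72.79 = 231.58 million.
Unemployment rate = 9.06 / 158.79 = 5.71%.
Labor force participation rate = 158.79 / 231.58 = 68.57%.

Unemployment rate ≈ 5.71%; labor force participation rate ≈ 68.57%.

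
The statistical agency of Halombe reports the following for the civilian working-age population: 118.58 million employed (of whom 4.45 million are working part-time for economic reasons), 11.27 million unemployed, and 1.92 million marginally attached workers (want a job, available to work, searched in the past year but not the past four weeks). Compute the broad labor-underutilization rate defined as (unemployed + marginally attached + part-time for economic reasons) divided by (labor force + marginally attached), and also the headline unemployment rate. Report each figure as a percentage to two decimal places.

Labor force = 118.58 + 11.27 = 129.85 million.
Numerator = 11.27 + 1.92 + 4.45 = 17.64 million.
Denominator = 129.85 + 1.92 = 131.77 million.
Broad rate = 17.64 / 131.77 = 13.39%.
Headline unemployment rate = 11.27 / 129.85 = 8.68%.

Broad underutilization rate ≈ 13.39%; headline unemployment rate ≈ 8.68%.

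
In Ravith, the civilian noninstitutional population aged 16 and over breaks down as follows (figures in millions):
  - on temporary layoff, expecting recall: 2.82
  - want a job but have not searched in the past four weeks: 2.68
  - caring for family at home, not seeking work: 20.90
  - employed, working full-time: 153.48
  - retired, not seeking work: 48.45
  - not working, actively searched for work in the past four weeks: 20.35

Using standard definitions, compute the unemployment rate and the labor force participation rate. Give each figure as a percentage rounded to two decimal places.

Unemployment rate ≈ 13.12%; labor force participation rate ≈ 71.04%.

Employed = 153.48 million.
Unemployed = 2.82 + 20.35 = 23.17 million (jobless and actively searching, or on temporary layoff).
Labor force = 153.48 + 23.17 = 176.65 million.
Not in labor force = 2.68 + 20.90 + 48.45 = 72.03 million (those not working and not actively searching are outside the labor force — including those who want a job but have given up searching).
Civilian working-age population = 176.65 + 72.03 = 248.68 million.
Unemployment rate = 23.17 / 176.65 = 13.12%.
Labor force participation rate = 176.65 / 248.68 = 71.04%.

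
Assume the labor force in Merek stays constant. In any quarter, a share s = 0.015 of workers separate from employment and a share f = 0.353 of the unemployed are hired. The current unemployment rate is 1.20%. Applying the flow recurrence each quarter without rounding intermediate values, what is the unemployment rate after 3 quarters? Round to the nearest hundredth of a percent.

With a fixed labor force, u_{t+1} = u_t + s·(1−u_t) − f·u_t = u_t·(1−s−f) + s.
Here 1−s−f = 0.632 and s = 0.015.
u_1 = 0.012000 × 0.632 + 0.015 = 0.022584.
u_2 = 0.022584 × 0.632 + 0.015 = 0.029273.
u_3 = 0.029273 × 0.632 + 0.015 = 0.033501.

Unemployment rate after three quarters ≈ 3.35%.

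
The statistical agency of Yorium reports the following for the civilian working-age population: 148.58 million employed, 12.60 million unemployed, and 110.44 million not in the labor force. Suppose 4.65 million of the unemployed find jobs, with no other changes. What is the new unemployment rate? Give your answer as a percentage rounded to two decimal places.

New unemployment rate ≈ 4.93%.

Initially, labor force = 148.58 + 12.60 = 161.18 million, so u = 12.60/161.18 = 7.82%.
After the change, unemployed falls and employed rises by 4.65; labor force unchanged → E = 153.23, U = 7.95, labor force = 161.18 million.
New unemployment rate = 7.95 / 161.18 = 4.93%.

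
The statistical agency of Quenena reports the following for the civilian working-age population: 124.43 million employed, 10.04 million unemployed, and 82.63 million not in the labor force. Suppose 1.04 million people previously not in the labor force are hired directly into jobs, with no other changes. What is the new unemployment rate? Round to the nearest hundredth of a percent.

New unemployment rate ≈ 7.41%.

Initially, labor force = 124.43 + 10.04 = 134.47 million, so u = 10.04/134.47 = 7.47%.
After the change, employed and labor force both rise by 1.04; unemployed unchanged → E = 125.47, U = 10.04, labor force = 135.51 million.
New unemployment rate = 10.04 / 135.51 = 7.41%.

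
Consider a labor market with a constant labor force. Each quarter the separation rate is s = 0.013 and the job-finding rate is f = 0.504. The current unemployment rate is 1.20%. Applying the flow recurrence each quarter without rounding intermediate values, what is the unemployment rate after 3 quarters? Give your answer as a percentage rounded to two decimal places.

Unemployment rate after three quarters ≈ 2.37%.

With a fixed labor force, u_{t+1} = u_t + s·(1−u_t) − f·u_t = u_t·(1−s−f) + s.
Here 1−s−f = 0.483 and s = 0.013.
u_1 = 0.012000 × 0.483 + 0.013 = 0.018796.
u_2 = 0.018796 × 0.483 + 0.013 = 0.022078.
u_3 = 0.022078 × 0.483 + 0.013 = 0.023664.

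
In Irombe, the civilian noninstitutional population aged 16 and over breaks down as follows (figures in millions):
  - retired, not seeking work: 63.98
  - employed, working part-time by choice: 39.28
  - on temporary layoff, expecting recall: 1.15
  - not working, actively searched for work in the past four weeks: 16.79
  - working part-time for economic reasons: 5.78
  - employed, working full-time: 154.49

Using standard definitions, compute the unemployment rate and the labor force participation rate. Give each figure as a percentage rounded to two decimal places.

Unemployment rate ≈ 8.25%; labor force participation rate ≈ 77.27%.

Employed = 39.28 + 5.78 + 154.49 = 199.55 million (anyone who worked, including part-time for economic reasons, counts as employed).
Unemployed = 1.15 + 16.79 = 17.94 million (jobless and actively searching, or on temporary layoff).
Labor force = 199.55 + 17.94 = 217.49 million.
Not in labor force = 63.98 million (those not working and not actively searching are outside the labor force).
Civilian working-age population = 217.49 + 63.98 = 281.47 million.
Unemployment rate = 17.94 / 217.49 = 8.25%.
Labor force participation rate = 217.49 / 281.47 = 77.27%.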